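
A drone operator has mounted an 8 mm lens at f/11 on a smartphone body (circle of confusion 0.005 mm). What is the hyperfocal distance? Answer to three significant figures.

1.17 m

Hyperfocal distance H = f²/(N·c) + f = 8²/(11 × 0.005) + 8 = 64/0.055 + 8 ≈ 1171.6 mm ≈ 1.17 m.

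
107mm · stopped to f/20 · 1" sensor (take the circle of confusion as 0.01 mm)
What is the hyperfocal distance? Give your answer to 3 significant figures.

57.4 m

Hyperfocal distance H = f²/(N·c) + f = 107²/(20 × 0.01) + 107 = 11449/0.2 + 107 ≈ 57352.0 mm ≈ 57.4 m.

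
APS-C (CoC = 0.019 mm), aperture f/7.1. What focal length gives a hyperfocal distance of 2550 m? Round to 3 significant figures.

From H = f²/(N·c) + f, with f ≪ H: f ≈ √(H·N·c) = √(2550000 × 7.1 × 0.019) = √343995 ≈ 586.5 mm.
Exact: f² + N·c·f − N·c·H = 0 ⇒ f = (−N·c + √((N·c)² + 4·N·c·H))/2 = (−0.1349 + √1375980)/2 ≈ 586.44 mm ≈ 586 mm.

586 mm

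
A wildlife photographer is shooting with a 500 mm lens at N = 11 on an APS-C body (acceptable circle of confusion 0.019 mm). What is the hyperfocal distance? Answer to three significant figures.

1200 m

Hyperfocal distance H = f²/(N·c) + f = 500²/(11 × 0.019) + 500 = 250000/0.209 + 500 ≈ 1196672.2 mm ≈ 1200 m.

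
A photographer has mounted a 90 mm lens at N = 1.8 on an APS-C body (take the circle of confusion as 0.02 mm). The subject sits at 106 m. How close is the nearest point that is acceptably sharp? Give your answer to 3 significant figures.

72.1 m

Hyperfocal distance H = f²/(N·c) + f = 90²/(1.8 × 0.02) + 90 = 8100/0.036 + 90 ≈ 225090.0 mm ≈ 225.1 m.
Near limit Dn = s·(H − f)/(H + s − 2f) = 106000 × (225090.0 − 90) / (225090.0 + 106000 − 2 × 90) = 106000 × 225000.0 / 330910.0 ≈ 72074 mm ≈ 72.1 m.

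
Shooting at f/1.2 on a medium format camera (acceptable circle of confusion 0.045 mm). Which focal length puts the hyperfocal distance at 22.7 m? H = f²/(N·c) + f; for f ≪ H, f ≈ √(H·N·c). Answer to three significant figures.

From H = f²/(N·c) + f, with f ≪ H: f ≈ √(H·N·c) = √(22700 × 1.2 × 0.045) = √1225.8 ≈ 35.01 mm.
The +f correction barely moves this — solving exactly, f² + N·c·f − N·c·H = 0 ⇒ f = (−N·c + √((N·c)² + 4·N·c·H))/2 = (−0.054 + √4903.2)/2 ≈ 34.984 mm, so f ≈ 35.0 mm.

35.0 mm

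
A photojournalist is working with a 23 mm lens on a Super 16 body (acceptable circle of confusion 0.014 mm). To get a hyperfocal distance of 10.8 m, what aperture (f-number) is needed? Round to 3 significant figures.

f/3.51

Rearrange H = f²/(N·c) + f for N: N = f² / ((H − f)·c).
N = 23² / ((10800 − 23) × 0.014) = 529 / 150.9 ≈ 3.51.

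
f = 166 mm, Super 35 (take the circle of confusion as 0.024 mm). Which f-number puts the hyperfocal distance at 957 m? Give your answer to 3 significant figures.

f/1.20

Rearrange H = f²/(N·c) + f for N: N = f² / ((H − f)·c).
N = 166² / ((957000 − 166) × 0.024) = 27556 / 22964 ≈ 1.20.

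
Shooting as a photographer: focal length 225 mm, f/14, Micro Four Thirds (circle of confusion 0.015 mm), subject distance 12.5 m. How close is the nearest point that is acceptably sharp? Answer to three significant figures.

Hyperfocal distance H = f²/(N·c) + f = 225²/(14 × 0.015) + 225 = 50625/0.21 + 225 ≈ 241296.4 mm ≈ 241.3 m.
Near limit Dn = s·(H − f)/(H + s − 2f) = 12500 × (241296.4 − 225) / (241296.4 + 12500 − 2 × 225) = 12500 × 241071.4 / 253346.4 ≈ 11894 mm ≈ 11.9 m.

11.9 m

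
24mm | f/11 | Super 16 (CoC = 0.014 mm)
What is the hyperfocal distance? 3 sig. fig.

3.76 m

Hyperfocal distance H = f²/(N·c) + f = 24²/(11 × 0.014) + 24 = 576/0.154 + 24 ≈ 3764.3 mm ≈ 3.76 m.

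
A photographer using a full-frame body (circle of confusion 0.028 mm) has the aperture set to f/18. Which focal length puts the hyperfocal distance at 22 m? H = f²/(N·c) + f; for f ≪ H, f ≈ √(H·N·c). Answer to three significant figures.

105 mm

From H = f²/(N·c) + f, with f ≪ H: f ≈ √(H·N·c) = √(22000 × 18 × 0.028) = √11088 ≈ 105.3 mm.
The +f correction barely moves this — solving exactly, f² + N·c·f − N·c·H = 0 ⇒ f = (−N·c + √((N·c)² + 4·N·c·H))/2 = (−0.504 + √44352)/2 ≈ 105.05 mm, so f ≈ 105 mm.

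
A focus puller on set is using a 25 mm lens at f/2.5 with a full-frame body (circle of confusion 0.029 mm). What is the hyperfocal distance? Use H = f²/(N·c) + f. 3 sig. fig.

Hyperfocal distance H = f²/(N·c) + f = 25²/(2.5 × 0.029) + 25 = 625/0.0725 + 25 ≈ 8645.7 mm ≈ 8.65 m.

8.65 m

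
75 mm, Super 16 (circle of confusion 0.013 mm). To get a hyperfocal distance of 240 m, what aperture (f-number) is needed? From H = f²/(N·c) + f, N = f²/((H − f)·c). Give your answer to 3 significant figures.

f/1.80

Rearrange H = f²/(N·c) + f for N: N = f² / ((H − f)·c).
N = 75² / ((240000 − 75) × 0.013) = 5625 / 3119 ≈ 1.80.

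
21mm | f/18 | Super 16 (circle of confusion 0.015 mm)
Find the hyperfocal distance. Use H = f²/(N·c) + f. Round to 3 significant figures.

1.65 m

Hyperfocal distance H = f²/(N·c) + f = 21²/(18 × 0.015) + 21 = 441/0.27 + 21 ≈ 1654.3 mm ≈ 1.65 m.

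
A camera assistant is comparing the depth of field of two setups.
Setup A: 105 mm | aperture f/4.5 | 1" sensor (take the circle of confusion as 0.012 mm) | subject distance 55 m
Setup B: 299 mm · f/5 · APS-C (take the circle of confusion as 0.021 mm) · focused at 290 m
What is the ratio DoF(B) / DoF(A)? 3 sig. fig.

Setup A: H = 105²/(4.5×0.012) + 105 ≈ 204271.7 mm; DoF = Df − Dn = 75226 − 43346 ≈ 31880 mm.
Setup B: H = 299²/(5×0.021) + 299 ≈ 851737.1 mm; DoF = Df − Dn = 439560 − 216378 ≈ 223182 mm.
Ratio = 223182 / 31880 ≈ 7.00.

7.00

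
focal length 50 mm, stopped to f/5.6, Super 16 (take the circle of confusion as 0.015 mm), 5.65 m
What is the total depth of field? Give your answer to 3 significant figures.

Hyperfocal distance H = f²/(N·c) + f = 50²/(5.6 × 0.015) + 50 = 2500/0.084 + 50 ≈ 29811.9 mm ≈ 29.81 m.
Near limit Dn = s·(H − f)/(H + s − 2f) = 5650 × (29811.9 − 50) / (29811.9 + 5650 − 2 × 50) = 5650 × 29761.9 / 35361.9 ≈ 4755.3 mm.
Far limit Df = s·(H − f)/(H − s) = 5650 × (29811.9 − 50) / (29811.9 − 5650) = 5650 × 29761.9 / 24161.9 ≈ 6959.5 mm.
Depth of field = Df − Dn = 6959.5 − 4755.3 ≈ 2204.2 mm ≈ 2.20 m.

2.20 m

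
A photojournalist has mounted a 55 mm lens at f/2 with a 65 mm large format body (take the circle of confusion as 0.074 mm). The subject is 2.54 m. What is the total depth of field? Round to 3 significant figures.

Hyperfocal distance H = f²/(N·c) + f = 55²/(2 × 0.074) + 55 = 3025/0.148 + 55 ≈ 20494.2 mm ≈ 20.49 m.
Near limit Dn = s·(H − f)/(H + s − 2f) = 2540 × (20494.2 − 55) / (20494.2 + 2540 − 2 × 55) = 2540 × 20439.2 / 22924.2 ≈ 2264.66 mm.
Far limit Df = s·(H − f)/(H − s) = 2540 × (20494.2 − 55) / (20494.2 − 2540) = 2540 × 20439.2 / 17954.2 ≈ 2891.56 mm.
Depth of field = Df − Dn = 2891.56 − 2264.66 ≈ 626.90 mm ≈ 0.627 m.

0.627 m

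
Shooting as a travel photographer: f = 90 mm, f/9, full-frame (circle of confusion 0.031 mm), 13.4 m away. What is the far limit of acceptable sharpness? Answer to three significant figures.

24.7 m

Hyperfocal distance H = f²/(N·c) + f = 90²/(9 × 0.031) + 90 = 8100/0.279 + 90 ≈ 29122.3 mm ≈ 29.12 m.
Far limit Df = s·(H − f)/(H − s) = 13400 × (29122.3 − 90) / (29122.3 − 13400) = 13400 × 29032.3 / 15722.3 ≈ 24744 mm ≈ 24.7 m.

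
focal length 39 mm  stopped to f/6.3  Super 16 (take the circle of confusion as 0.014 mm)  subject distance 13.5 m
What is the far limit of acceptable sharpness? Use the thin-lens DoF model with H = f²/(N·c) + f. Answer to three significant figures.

Hyperfocal distance H = f²/(N·c) + f = 39²/(6.3 × 0.014) + 39 = 1521/0.0882 + 39 ≈ 17283.9 mm ≈ 17.28 m.
Far limit Df = s·(H − f)/(H − s) = 13500 × (17283.9 − 39) / (17283.9 − 13500) = 13500 × 17244.9 / 3783.9 ≈ 61525 mm ≈ 61.5 m.

61.5 m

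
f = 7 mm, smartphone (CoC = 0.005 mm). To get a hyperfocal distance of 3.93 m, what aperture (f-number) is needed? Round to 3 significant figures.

Rearrange H = f²/(N·c) + f for N: N = f² / ((H − f)·c).
N = 7² / ((3930 − 7) × 0.005) = 49 / 19.62 ≈ 2.50.

f/2.50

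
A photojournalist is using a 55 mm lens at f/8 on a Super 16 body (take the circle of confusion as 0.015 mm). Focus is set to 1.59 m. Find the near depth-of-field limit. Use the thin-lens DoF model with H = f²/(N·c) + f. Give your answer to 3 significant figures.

1.50 m

Hyperfocal distance H = f²/(N·c) + f = 55²/(8 × 0.015) + 55 = 3025/0.12 + 55 ≈ 25263.3 mm ≈ 25.26 m.
Near limit Dn = s·(H − f)/(H + s − 2f) = 1590 × (25263.3 − 55) / (25263.3 + 1590 − 2 × 55) = 1590 × 25208.3 / 26743.3 ≈ 1498.7 mm ≈ 1.50 m.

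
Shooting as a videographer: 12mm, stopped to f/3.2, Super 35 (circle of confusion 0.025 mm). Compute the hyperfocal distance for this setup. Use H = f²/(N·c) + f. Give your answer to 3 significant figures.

Hyperfocal distance H = f²/(N·c) + f = 12²/(3.2 × 0.025) + 12 = 144/0.08 + 12 ≈ 1812.0 mm ≈ 1.81 m.

1.81 m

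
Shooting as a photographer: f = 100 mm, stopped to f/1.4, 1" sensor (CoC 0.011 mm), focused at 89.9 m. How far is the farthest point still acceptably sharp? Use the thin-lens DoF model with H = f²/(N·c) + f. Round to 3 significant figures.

104 m

Hyperfocal distance H = f²/(N·c) + f = 100²/(1.4 × 0.011) + 100 = 10000/0.0154 + 100 ≈ 649450.6 mm ≈ 649.5 m.
Far limit Df = s·(H − f)/(H − s) = 89900 × (649450.6 − 100) / (649450.6 − 89900) = 89900 × 649350.6 / 559550.6 ≈ 104328 mm ≈ 104 m.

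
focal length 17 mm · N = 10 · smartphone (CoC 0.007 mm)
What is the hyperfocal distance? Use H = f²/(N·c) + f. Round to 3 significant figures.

Hyperfocal distance H = f²/(N·c) + f = 17²/(10 × 0.007) + 17 = 289/0.07 + 17 ≈ 4145.6 mm ≈ 4.15 m.

4.15 m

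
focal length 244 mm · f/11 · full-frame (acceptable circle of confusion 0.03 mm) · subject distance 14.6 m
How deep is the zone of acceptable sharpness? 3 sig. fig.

2.34 m

Hyperfocal distance H = f²/(N·c) + f = 244²/(11 × 0.03) + 244 = 59536/0.33 + 244 ≈ 180656.1 mm ≈ 180.7 m.
Near limit Dn = s·(H − f)/(H + s − 2f) = 14600 × (180656.1 − 244) / (180656.1 + 14600 − 2 × 244) = 14600 × 180412.1 / 194768.1 ≈ 13523.9 mm.
Far limit Df = s·(H − f)/(H − s) = 14600 × (180656.1 − 244) / (180656.1 − 14600) = 14600 × 180412.1 / 166056.1 ≈ 15862.2 mm.
Depth of field = Df − Dn = 15862.2 − 13523.9 ≈ 2338.3 mm ≈ 2.34 m.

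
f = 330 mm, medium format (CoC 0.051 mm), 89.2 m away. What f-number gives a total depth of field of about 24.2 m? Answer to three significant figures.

Write h = H − f = f²/(N·c). The thin-lens limits are Dn = s·h/(h + (s−f)) and Df = s·h/(h − (s−f)), so DoF = Df − Dn = 2·s·(s−f)·h / (h² − (s−f)²).
That is a quadratic in h: DoF·h² − 2·s·(s−f)·h − DoF·(s−f)² = 0 ⇒ h = (s−f)·(s + √(s² + DoF²)) / DoF = 88870 × (89200 + √(89200² + 24200²)) / 24200 = 88870 × (89200 + 92424.5) / 24200 ≈ 666982 mm.
Then N = f²/(c·h) = 330² / (0.051 × 666982) = 108900 / 34016 ≈ 3.20.

f/3.20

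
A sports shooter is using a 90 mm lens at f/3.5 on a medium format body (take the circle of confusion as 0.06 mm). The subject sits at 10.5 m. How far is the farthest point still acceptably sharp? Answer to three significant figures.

Hyperfocal distance H = f²/(N·c) + f = 90²/(3.5 × 0.06) + 90 = 8100/0.21 + 90 ≈ 38661.4 mm ≈ 38.66 m.
Far limit Df = s·(H − f)/(H − s) = 10500 × (38661.4 − 90) / (38661.4 − 10500) = 10500 × 38571.4 / 28161.4 ≈ 14381 mm ≈ 14.4 m.

14.4 m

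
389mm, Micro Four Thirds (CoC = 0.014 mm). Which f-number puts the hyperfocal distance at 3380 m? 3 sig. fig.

f/3.20

Rearrange H = f²/(N·c) + f for N: N = f² / ((H − f)·c).
N = 389² / ((3380000 − 389) × 0.014) = 151321 / 47315 ≈ 3.20.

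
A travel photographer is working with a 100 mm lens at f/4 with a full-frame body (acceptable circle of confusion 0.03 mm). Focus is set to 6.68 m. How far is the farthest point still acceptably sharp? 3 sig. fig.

Hyperfocal distance H = f²/(N·c) + f = 100²/(4 × 0.03) + 100 = 10000/0.12 + 100 ≈ 83433.3 mm ≈ 83.43 m.
Far limit Df = s·(H − f)/(H − s) = 6680 × (83433.3 − 100) / (83433.3 − 6680) = 6680 × 83333.3 / 76753.3 ≈ 7252.7 mm ≈ 7.25 m.

7.25 m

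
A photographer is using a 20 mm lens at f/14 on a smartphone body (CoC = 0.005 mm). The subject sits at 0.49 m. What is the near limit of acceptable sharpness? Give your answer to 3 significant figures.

Hyperfocal distance H = f²/(N·c) + f = 20²/(14 × 0.005) + 20 = 400/0.07 + 20 ≈ 5734.3 mm ≈ 5.734 m.
Near limit Dn = s·(H − f)/(H + s − 2f) = 490 × (5734.3 − 20) / (5734.3 + 490 − 2 × 20) = 490 × 5714.3 / 6184.3 ≈ 452.76 mm.

453 mm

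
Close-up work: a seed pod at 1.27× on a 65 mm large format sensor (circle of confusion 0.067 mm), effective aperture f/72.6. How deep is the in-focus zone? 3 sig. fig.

At magnification m, DoF ≈ 2·N_eff·c/m² = 2 × 72.6 × 0.067 / 1.27² = 9.728 / 1.613 ≈ 6.03 mm.

6.03 mm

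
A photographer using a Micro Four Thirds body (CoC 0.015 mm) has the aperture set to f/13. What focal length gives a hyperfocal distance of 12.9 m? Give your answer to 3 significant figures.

50.1 mm

From H = f²/(N·c) + f, with f ≪ H: f ≈ √(H·N·c) = √(12900 × 13 × 0.015) = √2515.5 ≈ 50.15 mm.
Exact: f² + N·c·f − N·c·H = 0 ⇒ f = (−N·c + √((N·c)² + 4·N·c·H))/2 = (−0.195 + √10062)/2 ≈ 50.057 mm ≈ 50.1 mm.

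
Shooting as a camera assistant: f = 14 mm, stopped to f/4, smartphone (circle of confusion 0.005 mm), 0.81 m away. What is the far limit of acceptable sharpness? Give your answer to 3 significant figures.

Hyperfocal distance H = f²/(N·c) + f = 14²/(4 × 0.005) + 14 = 196/0.02 + 14 ≈ 9814.0 mm ≈ 9.814 m.
Far limit Df = s·(H − f)/(H − s) = 810 × (9814.0 − 14) / (9814.0 − 810) = 810 × 9800.0 / 9004.0 ≈ 881.61 mm ≈ 0.882 m.

0.882 m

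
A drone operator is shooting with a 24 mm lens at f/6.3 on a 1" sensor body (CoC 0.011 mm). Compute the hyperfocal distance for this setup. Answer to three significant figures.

8.34 m

Hyperfocal distance H = f²/(N·c) + f = 24²/(6.3 × 0.011) + 24 = 576/0.0693 + 24 ≈ 8335.7 mm ≈ 8.34 m.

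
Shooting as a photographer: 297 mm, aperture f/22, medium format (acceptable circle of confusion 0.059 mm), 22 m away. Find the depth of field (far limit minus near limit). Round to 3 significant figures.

Hyperfocal distance H = f²/(N·c) + f = 297²/(22 × 0.059) + 297 = 88209/1.298 + 297 ≈ 68254.6 mm ≈ 68.25 m.
Near limit Dn = s·(H − f)/(H + s − 2f) = 22000 × (68254.6 − 297) / (68254.6 + 22000 − 2 × 297) = 22000 × 67957.6 / 89660.6 ≈ 16675 mm.
Far limit Df = s·(H − f)/(H − s) = 22000 × (68254.6 − 297) / (68254.6 − 22000) = 22000 × 67957.6 / 46254.6 ≈ 32323 mm.
Depth of field = Df − Dn = 32323 − 16675 ≈ 15648 mm ≈ 15.6 m.

15.6 m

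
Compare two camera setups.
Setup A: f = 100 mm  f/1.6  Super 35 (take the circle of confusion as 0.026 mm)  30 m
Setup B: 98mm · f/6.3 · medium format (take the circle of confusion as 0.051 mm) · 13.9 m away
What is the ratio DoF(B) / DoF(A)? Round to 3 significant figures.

2.15

Setup A: H = 100²/(1.6×0.026) + 100 ≈ 240484.6 mm; DoF = Df − Dn = 34261.6 − 26681.3 ≈ 7580.3 mm.
Setup B: H = 98²/(6.3×0.051) + 98 ≈ 29989.1 mm; DoF = Df − Dn = 25824 − 9509 ≈ 16315 mm.
Ratio = 16315 / 7580.3 ≈ 2.15.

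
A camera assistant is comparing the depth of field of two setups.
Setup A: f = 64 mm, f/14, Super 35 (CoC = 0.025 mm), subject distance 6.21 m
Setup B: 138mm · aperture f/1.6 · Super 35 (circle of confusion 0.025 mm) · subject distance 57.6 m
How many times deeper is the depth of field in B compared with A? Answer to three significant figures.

Setup A: H = 64²/(14×0.025) + 64 ≈ 11766.9 mm; DoF = Df − Dn = 13078.4 − 4071.7 ≈ 9006.7 mm.
Setup B: H = 138²/(1.6×0.025) + 138 ≈ 476238.0 mm; DoF = Df − Dn = 65506 − 51397 ≈ 14109 mm.
Ratio = 14109 / 9006.7 ≈ 1.57.

1.57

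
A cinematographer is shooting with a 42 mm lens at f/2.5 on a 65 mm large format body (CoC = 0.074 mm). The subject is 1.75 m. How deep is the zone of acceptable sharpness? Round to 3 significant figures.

Hyperfocal distance H = f²/(N·c) + f = 42²/(2.5 × 0.074) + 42 = 1764/0.185 + 42 ≈ 9577.1 mm ≈ 9.577 m.
Near limit Dn = s·(H − f)/(H + s − 2f) = 1750 × (9577.1 − 42) / (9577.1 + 1750 − 2 × 42) = 1750 × 9535.1 / 11243.1 ≈ 1484.15 mm.
Far limit Df = s·(H − f)/(H − s) = 1750 × (9577.1 − 42) / (9577.1 − 1750) = 1750 × 9535.1 / 7827.1 ≈ 2131.88 mm.
Depth of field = Df − Dn = 2131.88 − 1484.15 ≈ 647.73 mm ≈ 0.648 m.

0.648 m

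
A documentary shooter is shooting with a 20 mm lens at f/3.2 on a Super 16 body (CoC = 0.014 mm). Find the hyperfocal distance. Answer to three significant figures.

Hyperfocal distance H = f²/(N·c) + f = 20²/(3.2 × 0.014) + 20 = 400/0.0448 + 20 ≈ 8948.6 mm ≈ 8.95 m.

8.95 m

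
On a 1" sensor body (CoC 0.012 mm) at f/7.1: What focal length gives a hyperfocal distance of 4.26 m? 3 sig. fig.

From H = f²/(N·c) + f, with f ≪ H: f ≈ √(H·N·c) = √(4260 × 7.1 × 0.012) = √362.95 ≈ 19.05 mm.
Exact: f² + N·c·f − N·c·H = 0 ⇒ f = (−N·c + √((N·c)² + 4·N·c·H))/2 = (−0.0852 + √1451.8)/2 ≈ 19.009 mm ≈ 19.0 mm.

19.0 mm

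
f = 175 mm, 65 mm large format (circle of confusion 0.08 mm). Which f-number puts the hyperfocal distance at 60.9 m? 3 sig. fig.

Rearrange H = f²/(N·c) + f for N: N = f² / ((H − f)·c).
N = 175² / ((60900 − 175) × 0.08) = 30625 / 4858 ≈ 6.30.

f/6.30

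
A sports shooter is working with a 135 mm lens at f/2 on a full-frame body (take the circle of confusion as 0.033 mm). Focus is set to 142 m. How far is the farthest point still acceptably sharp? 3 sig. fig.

Hyperfocal distance H = f²/(N·c) + f = 135²/(2 × 0.033) + 135 = 18225/0.066 + 135 ≈ 276271.4 mm ≈ 276.3 m.
Far limit Df = s·(H − f)/(H − s) = 142000 × (276271.4 − 135) / (276271.4 − 142000) = 142000 × 276136.4 / 134271.4 ≈ 292031 mm ≈ 292 m.

292 m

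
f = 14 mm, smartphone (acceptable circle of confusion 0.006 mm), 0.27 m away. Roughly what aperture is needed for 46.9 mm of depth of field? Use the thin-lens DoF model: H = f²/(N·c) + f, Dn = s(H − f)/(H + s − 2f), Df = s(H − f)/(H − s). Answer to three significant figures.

Write h = H − f = f²/(N·c). The thin-lens limits are Dn = s·h/(h + (s−f)) and Df = s·h/(h − (s−f)), so DoF = Df − Dn = 2·s·(s−f)·h / (h² − (s−f)²).
That is a quadratic in h: DoF·h² − 2·s·(s−f)·h − DoF·(s−f)² = 0 ⇒ h = (s−f)·(s + √(s² + DoF²)) / DoF = 256 × (270 + √(270² + 46.9²)) / 46.9 = 256 × (270 + 274.043) / 46.9 ≈ 2969.6 mm.
Then N = f²/(c·h) = 14² / (0.006 × 2969.6) = 196 / 17.818 ≈ 11.

f/11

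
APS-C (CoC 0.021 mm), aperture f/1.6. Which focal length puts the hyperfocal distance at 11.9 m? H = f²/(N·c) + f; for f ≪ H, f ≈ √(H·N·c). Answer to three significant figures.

From H = f²/(N·c) + f, with f ≪ H: f ≈ √(H·N·c) = √(11900 × 1.6 × 0.021) = √399.84 ≈ 20.00 mm.
The +f correction barely moves this — solving exactly, f² + N·c·f − N·c·H = 0 ⇒ f = (−N·c + √((N·c)² + 4·N·c·H))/2 = (−0.0336 + √1599.4)/2 ≈ 19.979 mm, so f ≈ 20.0 mm.

20.0 mm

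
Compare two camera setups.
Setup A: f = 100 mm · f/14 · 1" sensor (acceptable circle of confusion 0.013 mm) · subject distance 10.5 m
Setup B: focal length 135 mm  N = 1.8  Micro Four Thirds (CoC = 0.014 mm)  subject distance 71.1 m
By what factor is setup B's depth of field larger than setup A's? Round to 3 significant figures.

Setup A: H = 100²/(14×0.013) + 100 ≈ 55045.1 mm; DoF = Df − Dn = 12951.5 − 8828.9 ≈ 4122.6 mm.
Setup B: H = 135²/(1.8×0.014) + 135 ≈ 723349.3 mm; DoF = Df − Dn = 78836 − 64747 ≈ 14089 mm.
Ratio = 14089 / 4122.6 ≈ 3.42.

3.42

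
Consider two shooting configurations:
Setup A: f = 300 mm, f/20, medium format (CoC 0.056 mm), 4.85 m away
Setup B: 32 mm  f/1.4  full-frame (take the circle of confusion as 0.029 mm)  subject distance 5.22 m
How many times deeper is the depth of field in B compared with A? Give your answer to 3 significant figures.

Setup A: H = 300²/(20×0.056) + 300 ≈ 80657.1 mm; DoF = Df − Dn = 5141.10 − 4590.10 ≈ 551.00 mm.
Setup B: H = 32²/(1.4×0.029) + 32 ≈ 25253.7 mm; DoF = Df − Dn = 6571.8 − 4329.4 ≈ 2242.4 mm.
Ratio = 2242.4 / 551.00 ≈ 4.07.

4.07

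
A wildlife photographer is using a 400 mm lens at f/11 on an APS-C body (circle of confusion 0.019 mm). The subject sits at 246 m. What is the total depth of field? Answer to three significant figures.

176 m

Hyperfocal distance H = f²/(N·c) + f = 400²/(11 × 0.019) + 400 = 160000/0.209 + 400 ≈ 765950.2 mm ≈ 766.0 m.
Near limit Dn = s·(H − f)/(H + s − 2f) = 246000 × (765950.2 − 400) / (765950.2 + 246000 − 2 × 400) = 246000 × 765550.2 / 1011150.2 ≈ 186249 mm.
Far limit Df = s·(H − f)/(H − s) = 246000 × (765950.2 − 400) / (765950.2 − 246000) = 246000 × 765550.2 / 519950.2 ≈ 362199 mm.
Depth of field = Df − Dn = 362199 − 186249 ≈ 175950 mm ≈ 176 m.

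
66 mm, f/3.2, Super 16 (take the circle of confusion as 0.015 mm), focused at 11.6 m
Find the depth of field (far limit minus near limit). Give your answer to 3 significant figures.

Hyperfocal distance H = f²/(N·c) + f = 66²/(3.2 × 0.015) + 66 = 4356/0.048 + 66 ≈ 90816.0 mm ≈ 90.82 m.
Near limit Dn = s·(H − f)/(H + s − 2f) = 11600 × (90816.0 − 66) / (90816.0 + 11600 − 2 × 66) = 11600 × 90750.0 / 102284.0 ≈ 10291.9 mm.
Far limit Df = s·(H − f)/(H − s) = 11600 × (90816.0 − 66) / (90816.0 − 11600) = 11600 × 90750.0 / 79216.0 ≈ 13289.0 mm.
Depth of field = Df − Dn = 13289.0 − 10291.9 ≈ 2997.1 mm ≈ 3.00 m.

3.00 m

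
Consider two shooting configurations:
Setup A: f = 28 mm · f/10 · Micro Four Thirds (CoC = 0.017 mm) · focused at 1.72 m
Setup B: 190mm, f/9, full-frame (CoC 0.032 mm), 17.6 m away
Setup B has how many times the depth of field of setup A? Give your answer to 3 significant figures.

3.42

Setup A: H = 28²/(10×0.017) + 28 ≈ 4639.8 mm; DoF = Df − Dn = 2716.7 − 1258.3 ≈ 1458.4 mm.
Setup B: H = 190²/(9×0.032) + 190 ≈ 125537.2 mm; DoF = Df − Dn = 20438.8 − 15453.6 ≈ 4985.2 mm.
Ratio = 4985.2 / 1458.4 ≈ 3.42.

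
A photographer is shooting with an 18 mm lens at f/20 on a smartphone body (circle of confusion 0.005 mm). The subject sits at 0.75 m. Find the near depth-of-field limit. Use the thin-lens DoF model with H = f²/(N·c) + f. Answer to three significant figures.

Hyperfocal distance H = f²/(N·c) + f = 18²/(20 × 0.005) + 18 = 324/0.1 + 18 ≈ 3258.0 mm ≈ 3.258 m.
Near limit Dn = s·(H − f)/(H + s − 2f) = 750 × (3258.0 − 18) / (3258.0 + 750 − 2 × 18) = 750 × 3240.0 / 3972.0 ≈ 611.78 mm ≈ 0.612 m.

0.612 m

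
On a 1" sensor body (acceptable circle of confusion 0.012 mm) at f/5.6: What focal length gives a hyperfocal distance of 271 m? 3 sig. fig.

From H = f²/(N·c) + f, with f ≪ H: f ≈ √(H·N·c) = √(271000 × 5.6 × 0.012) = √18211 ≈ 134.9 mm.
The +f correction barely moves this — solving exactly, f² + N·c·f − N·c·H = 0 ⇒ f = (−N·c + √((N·c)² + 4·N·c·H))/2 = (−0.0672 + √72845)/2 ≈ 134.92 mm, so f ≈ 135 mm.

135 mm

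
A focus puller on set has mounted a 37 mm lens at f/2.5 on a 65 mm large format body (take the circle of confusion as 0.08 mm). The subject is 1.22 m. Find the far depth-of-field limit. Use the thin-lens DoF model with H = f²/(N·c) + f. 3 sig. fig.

Hyperfocal distance H = f²/(N·c) + f = 37²/(2.5 × 0.08) + 37 = 1369/0.2 + 37 ≈ 6882.0 mm ≈ 6.882 m.
Far limit Df = s·(H − f)/(H − s) = 1220 × (6882.0 − 37) / (6882.0 − 1220) = 1220 × 6845.0 / 5662.0 ≈ 1474.9 mm ≈ 1.47 m.

1.47 m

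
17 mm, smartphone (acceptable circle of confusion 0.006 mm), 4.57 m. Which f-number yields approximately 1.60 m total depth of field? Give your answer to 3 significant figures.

f/1.80

Write h = H − f = f²/(N·c). The thin-lens limits are Dn = s·h/(h + (s−f)) and Df = s·h/(h − (s−f)), so DoF = Df − Dn = 2·s·(s−f)·h / (h² − (s−f)²).
That is a quadratic in h: DoF·h² − 2·s·(s−f)·h − DoF·(s−f)² = 0 ⇒ h = (s−f)·(s + √(s² + DoF²)) / DoF = 4553 × (4570 + √(4570² + 1600²)) / 1600 = 4553 × (4570 + 4841.99) / 1600 ≈ 26783 mm.
Then N = f²/(c·h) = 17² / (0.006 × 26783) = 289 / 160.70 ≈ 1.80.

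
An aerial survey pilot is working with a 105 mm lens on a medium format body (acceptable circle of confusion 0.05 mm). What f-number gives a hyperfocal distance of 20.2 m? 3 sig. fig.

Rearrange H = f²/(N·c) + f for N: N = f² / ((H − f)·c).
N = 105² / ((20200 − 105) × 0.05) = 11025 / 1005 ≈ 11.

f/11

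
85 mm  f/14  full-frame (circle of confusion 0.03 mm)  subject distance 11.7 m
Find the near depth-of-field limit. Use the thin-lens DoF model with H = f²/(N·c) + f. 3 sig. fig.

Hyperfocal distance H = f²/(N·c) + f = 85²/(14 × 0.03) + 85 = 7225/0.42 + 85 ≈ 17287.4 mm ≈ 17.29 m.
Near limit Dn = s·(H − f)/(H + s − 2f) = 11700 × (17287.4 − 85) / (17287.4 + 11700 − 2 × 85) = 11700 × 17202.4 / 28817.4 ≈ 6984.3 mm ≈ 6.98 m.

6.98 m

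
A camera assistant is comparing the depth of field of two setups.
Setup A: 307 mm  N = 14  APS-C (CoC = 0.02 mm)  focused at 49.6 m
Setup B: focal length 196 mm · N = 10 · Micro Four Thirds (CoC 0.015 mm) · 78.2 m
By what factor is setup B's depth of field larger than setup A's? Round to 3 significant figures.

Setup A: H = 307²/(14×0.02) + 307 ≈ 336910.6 mm; DoF = Df − Dn = 58110 − 43264 ≈ 14846 mm.
Setup B: H = 196²/(10×0.015) + 196 ≈ 256302.7 mm; DoF = Df − Dn = 112449 − 59943 ≈ 52506 mm.
Ratio = 52506 / 14846 ≈ 3.54.

3.54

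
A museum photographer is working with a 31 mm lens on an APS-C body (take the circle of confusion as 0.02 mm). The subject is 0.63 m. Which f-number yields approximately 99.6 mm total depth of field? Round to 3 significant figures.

Write h = H − f = f²/(N·c). The thin-lens limits are Dn = s·h/(h + (s−f)) and Df = s·h/(h − (s−f)), so DoF = Df − Dn = 2·s·(s−f)·h / (h² − (s−f)²).
That is a quadratic in h: DoF·h² − 2·s·(s−f)·h − DoF·(s−f)² = 0 ⇒ h = (s−f)·(s + √(s² + DoF²)) / DoF = 599 × (630 + √(630² + 99.6²)) / 99.6 = 599 × (630 + 637.825) / 99.6 ≈ 7624.8 mm.
Then N = f²/(c·h) = 31² / (0.02 × 7624.8) = 961 / 152.50 ≈ 6.30.

f/6.30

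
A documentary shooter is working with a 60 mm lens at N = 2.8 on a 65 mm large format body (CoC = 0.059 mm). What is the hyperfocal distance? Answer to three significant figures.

Hyperfocal distance H = f²/(N·c) + f = 60²/(2.8 × 0.059) + 60 = 3600/0.1652 + 60 ≈ 21851.8 mm ≈ 21.9 m.

21.9 m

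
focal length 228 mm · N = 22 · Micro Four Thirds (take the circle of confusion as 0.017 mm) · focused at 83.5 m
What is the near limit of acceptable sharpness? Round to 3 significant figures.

Hyperfocal distance H = f²/(N·c) + f = 228²/(22 × 0.017) + 228 = 51984/0.374 + 228 ≈ 139222.7 mm ≈ 139.2 m.
Near limit Dn = s·(H − f)/(H + s − 2f) = 83500 × (139222.7 − 228) / (139222.7 + 83500 − 2 × 228) = 83500 × 138994.7 / 222266.7 ≈ 52217 mm ≈ 52.2 m.

52.2 m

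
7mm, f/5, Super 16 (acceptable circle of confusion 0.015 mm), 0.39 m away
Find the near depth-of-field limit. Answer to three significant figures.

Hyperfocal distance H = f²/(N·c) + f = 7²/(5 × 0.015) + 7 = 49/0.075 + 7 ≈ 660.3 mm ≈ 0.660 m.
Near limit Dn = s·(H − f)/(H + s − 2f) = 390 × (660.3 − 7) / (660.3 + 390 − 2 × 7) = 390 × 653.3 / 1036.3 ≈ 245.87 mm.

246 mm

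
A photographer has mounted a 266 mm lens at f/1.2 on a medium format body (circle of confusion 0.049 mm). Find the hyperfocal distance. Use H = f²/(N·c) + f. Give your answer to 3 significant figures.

Hyperfocal distance H = f²/(N·c) + f = 266²/(1.2 × 0.049) + 266 = 70756/0.0588 + 266 ≈ 1203599.3 mm ≈ 1200 m.

1200 m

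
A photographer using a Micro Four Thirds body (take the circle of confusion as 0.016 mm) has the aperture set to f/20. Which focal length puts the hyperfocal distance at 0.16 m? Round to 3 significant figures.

From H = f²/(N·c) + f, with f ≪ H: f ≈ √(H·N·c) = √(160 × 20 × 0.016) = √51.200 ≈ 7.155 mm.
Exact: f² + N·c·f − N·c·H = 0 ⇒ f = (−N·c + √((N·c)² + 4·N·c·H))/2 = (−0.32 + √204.90)/2 ≈ 6.9972 mm ≈ 7.00 mm.

7.00 mm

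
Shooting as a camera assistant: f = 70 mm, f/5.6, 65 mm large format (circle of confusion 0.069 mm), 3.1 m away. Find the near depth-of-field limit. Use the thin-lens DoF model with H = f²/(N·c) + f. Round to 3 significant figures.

Hyperfocal distance H = f²/(N·c) + f = 70²/(5.6 × 0.069) + 70 = 4900/0.3864 + 70 ≈ 12751.2 mm ≈ 12.75 m.
Near limit Dn = s·(H − f)/(H + s − 2f) = 3100 × (12751.2 − 70) / (12751.2 + 3100 − 2 × 70) = 3100 × 12681.2 / 15711.2 ≈ 2502.1 mm ≈ 2.50 m.

2.50 m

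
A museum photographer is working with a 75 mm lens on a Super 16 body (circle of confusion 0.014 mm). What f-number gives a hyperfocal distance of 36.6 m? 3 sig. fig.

Rearrange H = f²/(N·c) + f for N: N = f² / ((H − f)·c).
N = 75² / ((36600 − 75) × 0.014) = 5625 / 511.4 ≈ 11.

f/11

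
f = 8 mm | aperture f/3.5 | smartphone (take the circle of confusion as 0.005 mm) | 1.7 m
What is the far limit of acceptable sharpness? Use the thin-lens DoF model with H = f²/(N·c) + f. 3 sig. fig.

3.16 m

Hyperfocal distance H = f²/(N·c) + f = 8²/(3.5 × 0.005) + 8 = 64/0.0175 + 8 ≈ 3665.1 mm ≈ 3.665 m.
Far limit Df = s·(H − f)/(H − s) = 1700 × (3665.1 − 8) / (3665.1 − 1700) = 1700 × 3657.1 / 1965.1 ≈ 3163.7 mm ≈ 3.16 m.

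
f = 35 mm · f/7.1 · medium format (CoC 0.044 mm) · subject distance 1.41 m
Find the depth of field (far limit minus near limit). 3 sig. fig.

Hyperfocal distance H = f²/(N·c) + f = 35²/(7.1 × 0.044) + 35 = 1225/0.3124 + 35 ≈ 3956.3 mm ≈ 3.956 m.
Near limit Dn = s·(H − f)/(H + s − 2f) = 1410 × (3956.3 − 35) / (3956.3 + 1410 − 2 × 35) = 1410 × 3921.3 / 5296.3 ≈ 1043.9 mm.
Far limit Df = s·(H − f)/(H − s) = 1410 × (3956.3 − 35) / (3956.3 − 1410) = 1410 × 3921.3 / 2546.3 ≈ 2171.4 mm.
Depth of field = Df − Dn = 2171.4 − 1043.9 ≈ 1127.5 mm ≈ 1.13 m.

1.13 m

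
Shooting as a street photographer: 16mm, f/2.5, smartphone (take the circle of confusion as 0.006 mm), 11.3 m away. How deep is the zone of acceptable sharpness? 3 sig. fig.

Hyperfocal distance H = f²/(N·c) + f = 16²/(2.5 × 0.006) + 16 = 256/0.015 + 16 ≈ 17082.7 mm ≈ 17.08 m.
Near limit Dn = s·(H − f)/(H + s − 2f) = 11300 × (17082.7 − 16) / (17082.7 + 11300 − 2 × 16) = 11300 × 17066.7 / 28350.7 ≈ 6802 mm.
Far limit Df = s·(H − f)/(H − s) = 11300 × (17082.7 − 16) / (17082.7 − 11300) = 11300 × 17066.7 / 5782.7 ≈ 33350 mm.
Depth of field = Df − Dn = 33350 − 6802 ≈ 26548 mm ≈ 26.5 m.

26.5 m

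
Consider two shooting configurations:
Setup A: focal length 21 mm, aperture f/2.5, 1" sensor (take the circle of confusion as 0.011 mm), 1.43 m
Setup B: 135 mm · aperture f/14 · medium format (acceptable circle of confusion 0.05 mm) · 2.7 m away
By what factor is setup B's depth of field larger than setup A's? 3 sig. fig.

Setup A: H = 21²/(2.5×0.011) + 21 ≈ 16057.4 mm; DoF = Df − Dn = 1567.75 − 1314.50 ≈ 253.25 mm.
Setup B: H = 135²/(14×0.05) + 135 ≈ 26170.7 mm; DoF = Df − Dn = 2995.07 − 2457.86 ≈ 537.21 mm.
Ratio = 537.21 / 253.25 ≈ 2.12.

2.12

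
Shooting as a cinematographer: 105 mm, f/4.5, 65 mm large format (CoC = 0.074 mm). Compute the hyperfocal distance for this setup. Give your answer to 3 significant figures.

33.2 m

Hyperfocal distance H = f²/(N·c) + f = 105²/(4.5 × 0.074) + 105 = 11025/0.333 + 105 ≈ 33213.1 mm ≈ 33.2 m.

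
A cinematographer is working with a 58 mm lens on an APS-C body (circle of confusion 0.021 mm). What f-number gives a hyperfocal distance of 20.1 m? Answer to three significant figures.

f/7.99

Rearrange H = f²/(N·c) + f for N: N = f² / ((H − f)·c).
N = 58² / ((20100 − 58) × 0.021) = 3364 / 420.9 ≈ 7.99.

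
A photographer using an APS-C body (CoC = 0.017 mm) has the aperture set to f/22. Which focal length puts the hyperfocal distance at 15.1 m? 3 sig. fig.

75.0 mm

From H = f²/(N·c) + f, with f ≪ H: f ≈ √(H·N·c) = √(15100 × 22 × 0.017) = √5647.4 ≈ 75.15 mm.
Exact: f² + N·c·f − N·c·H = 0 ⇒ f = (−N·c + √((N·c)² + 4·N·c·H))/2 = (−0.374 + √22590)/2 ≈ 74.962 mm ≈ 75.0 mm.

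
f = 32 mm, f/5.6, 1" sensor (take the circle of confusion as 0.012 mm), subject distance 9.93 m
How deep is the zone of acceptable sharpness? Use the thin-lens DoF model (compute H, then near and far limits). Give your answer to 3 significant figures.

Hyperfocal distance H = f²/(N·c) + f = 32²/(5.6 × 0.012) + 32 = 1024/0.0672 + 32 ≈ 15270.1 mm ≈ 15.27 m.
Near limit Dn = s·(H − f)/(H + s − 2f) = 9930 × (15270.1 − 32) / (15270.1 + 9930 − 2 × 32) = 9930 × 15238.1 / 25136.1 ≈ 6020 mm.
Far limit Df = s·(H − f)/(H − s) = 9930 × (15270.1 − 32) / (15270.1 − 9930) = 9930 × 15238.1 / 5340.1 ≈ 28336 mm.
Depth of field = Df − Dn = 28336 − 6020 ≈ 22316 mm ≈ 22.3 m.

22.3 m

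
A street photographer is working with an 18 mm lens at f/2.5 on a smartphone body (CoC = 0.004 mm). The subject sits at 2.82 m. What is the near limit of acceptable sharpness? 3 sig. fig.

2.60 m

Hyperfocal distance H = f²/(N·c) + f = 18²/(2.5 × 0.004) + 18 = 324/0.01 + 18 ≈ 32418.0 mm ≈ 32.42 m.
Near limit Dn = s·(H − f)/(H + s − 2f) = 2820 × (32418.0 − 18) / (32418.0 + 2820 − 2 × 18) = 2820 × 32400.0 / 35202.0 ≈ 2595.5 mm ≈ 2.60 m.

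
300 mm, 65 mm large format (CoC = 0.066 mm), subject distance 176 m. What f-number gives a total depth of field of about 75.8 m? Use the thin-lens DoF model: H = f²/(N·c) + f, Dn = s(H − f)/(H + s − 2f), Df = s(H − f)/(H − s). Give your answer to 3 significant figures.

Write h = H − f = f²/(N·c). The thin-lens limits are Dn = s·h/(h + (s−f)) and Df = s·h/(h − (s−f)), so DoF = Df − Dn = 2·s·(s−f)·h / (h² − (s−f)²).
That is a quadratic in h: DoF·h² − 2·s·(s−f)·h − DoF·(s−f)² = 0 ⇒ h = (s−f)·(s + √(s² + DoF²)) / DoF = 175700 × (176000 + √(176000² + 75800²)) / 75800 = 175700 × (176000 + 191629) / 75800 ≈ 852142 mm.
Then N = f²/(c·h) = 300² / (0.066 × 852142) = 90000 / 56241 ≈ 1.60.

f/1.60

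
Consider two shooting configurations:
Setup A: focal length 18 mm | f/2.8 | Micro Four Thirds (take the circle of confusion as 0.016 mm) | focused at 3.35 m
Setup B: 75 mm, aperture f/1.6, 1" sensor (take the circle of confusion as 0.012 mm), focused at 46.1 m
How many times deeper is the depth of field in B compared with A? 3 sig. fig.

Setup A: H = 18²/(2.8×0.016) + 18 ≈ 7250.1 mm; DoF = Df − Dn = 6212.0 − 2293.4 ≈ 3918.6 mm.
Setup B: H = 75²/(1.6×0.012) + 75 ≈ 293043.8 mm; DoF = Df − Dn = 54692 − 39841 ≈ 14851 mm.
Ratio = 14851 / 3918.6 ≈ 3.79.

3.79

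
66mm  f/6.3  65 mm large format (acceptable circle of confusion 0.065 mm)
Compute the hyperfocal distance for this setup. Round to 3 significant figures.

10.7 m

Hyperfocal distance H = f²/(N·c) + f = 66²/(6.3 × 0.065) + 66 = 4356/0.4095 + 66 ≈ 10703.4 mm ≈ 10.7 m.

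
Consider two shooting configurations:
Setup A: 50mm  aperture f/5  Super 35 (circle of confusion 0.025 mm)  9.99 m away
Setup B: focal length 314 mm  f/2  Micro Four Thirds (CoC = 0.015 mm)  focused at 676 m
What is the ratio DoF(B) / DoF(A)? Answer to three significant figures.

Setup A: H = 50²/(5×0.025) + 50 ≈ 20050.0 mm; DoF = Df − Dn = 19861 − 6673 ≈ 13188 mm.
Setup B: H = 314²/(2×0.015) + 314 ≈ 3286847.3 mm; DoF = Df − Dn = 850948 − 560720 ≈ 290228 mm.
Ratio = 290228 / 13188 ≈ 22.0.

22.0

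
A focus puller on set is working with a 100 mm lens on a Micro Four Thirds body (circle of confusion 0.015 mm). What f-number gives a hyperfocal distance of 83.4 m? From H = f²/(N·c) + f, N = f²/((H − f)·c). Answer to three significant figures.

Rearrange H = f²/(N·c) + f for N: N = f² / ((H − f)·c).
N = 100² / ((83400 − 100) × 0.015) = 10000 / 1250 ≈ 8.

f/8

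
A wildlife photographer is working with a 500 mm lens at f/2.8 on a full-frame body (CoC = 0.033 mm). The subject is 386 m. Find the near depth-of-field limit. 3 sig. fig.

Hyperfocal distance H = f²/(N·c) + f = 500²/(2.8 × 0.033) + 500 = 250000/0.0924 + 500 ≈ 2706127.7 mm ≈ 2706 m.
Near limit Dn = s·(H − f)/(H + s − 2f) = 386000 × (2706127.7 − 500) / (2706127.7 + 386000 − 2 × 500) = 386000 × 2705627.7 / 3091127.7 ≈ 337861 mm ≈ 338 m.

338 m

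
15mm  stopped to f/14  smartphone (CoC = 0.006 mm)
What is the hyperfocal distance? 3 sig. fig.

2.69 m

Hyperfocal distance H = f²/(N·c) + f = 15²/(14 × 0.006) + 15 = 225/0.084 + 15 ≈ 2693.6 mm ≈ 2.69 m.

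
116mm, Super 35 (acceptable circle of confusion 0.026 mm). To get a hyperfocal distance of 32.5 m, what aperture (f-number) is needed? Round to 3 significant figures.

Rearrange H = f²/(N·c) + f for N: N = f² / ((H − f)·c).
N = 116² / ((32500 − 116) × 0.026) = 13456 / 842.0 ≈ 16.

f/16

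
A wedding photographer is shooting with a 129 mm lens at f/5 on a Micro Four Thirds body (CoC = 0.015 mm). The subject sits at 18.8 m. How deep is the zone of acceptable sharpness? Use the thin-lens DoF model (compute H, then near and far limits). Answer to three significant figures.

3.19 m

Hyperfocal distance H = f²/(N·c) + f = 129²/(5 × 0.015) + 129 = 16641/0.075 + 129 ≈ 222009.0 mm ≈ 222.0 m.
Near limit Dn = s·(H − f)/(H + s − 2f) = 18800 × (222009.0 − 129) / (222009.0 + 18800 − 2 × 129) = 18800 × 221880.0 / 240551.0 ≈ 17340.8 mm.
Far limit Df = s·(H − f)/(H − s) = 18800 × (222009.0 − 129) / (222009.0 − 18800) = 18800 × 221880.0 / 203209.0 ≈ 20527.4 mm.
Depth of field = Df − Dn = 20527.4 − 17340.8 ≈ 3186.6 mm ≈ 3.19 m.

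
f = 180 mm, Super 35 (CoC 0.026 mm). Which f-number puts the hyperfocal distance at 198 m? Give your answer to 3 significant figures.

f/6.30

Rearrange H = f²/(N·c) + f for N: N = f² / ((H − f)·c).
N = 180² / ((198000 − 180) × 0.026) = 32400 / 5143 ≈ 6.30.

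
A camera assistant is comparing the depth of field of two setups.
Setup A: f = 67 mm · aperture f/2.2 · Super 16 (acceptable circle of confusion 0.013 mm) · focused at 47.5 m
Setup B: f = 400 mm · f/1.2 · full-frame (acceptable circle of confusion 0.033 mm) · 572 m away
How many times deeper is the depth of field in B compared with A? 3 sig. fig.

Setup A: H = 67²/(2.2×0.013) + 67 ≈ 157025.0 mm; DoF = Df − Dn = 68071 − 36477 ≈ 31594 mm.
Setup B: H = 400²/(1.2×0.033) + 400 ≈ 4040804.0 mm; DoF = Df − Dn = 666256 − 501108 ≈ 165148 mm.
Ratio = 165148 / 31594 ≈ 5.23.

5.23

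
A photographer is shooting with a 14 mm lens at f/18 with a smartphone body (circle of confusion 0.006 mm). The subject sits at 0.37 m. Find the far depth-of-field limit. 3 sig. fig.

460 mm

Hyperfocal distance H = f²/(N·c) + f = 14²/(18 × 0.006) + 14 = 196/0.108 + 14 ≈ 1828.8 mm ≈ 1.829 m.
Far limit Df = s·(H − f)/(H − s) = 370 × (1828.8 − 14) / (1828.8 − 370) = 370 × 1814.8 / 1458.8 ≈ 460.29 mm.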